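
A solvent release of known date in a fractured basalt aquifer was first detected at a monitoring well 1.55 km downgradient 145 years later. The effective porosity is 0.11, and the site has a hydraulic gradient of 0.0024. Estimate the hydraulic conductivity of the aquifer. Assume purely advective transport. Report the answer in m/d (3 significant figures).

t = 145 years = 52930 d
L = 1.55 km = 1550 m
v = L / t = 1550 / 52930 = 0.02929 m/d
K = v · n / i = 0.02929 × 0.11 / 0.0024 = 1.34 m/d

1.34 m/d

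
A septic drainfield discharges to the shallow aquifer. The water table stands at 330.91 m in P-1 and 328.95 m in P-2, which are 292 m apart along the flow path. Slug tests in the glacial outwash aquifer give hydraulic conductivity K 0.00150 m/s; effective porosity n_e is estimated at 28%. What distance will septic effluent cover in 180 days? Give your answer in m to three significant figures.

Hydraulic gradient i = (330.91 − 328.95) / 292 = 1.96 / 292 = 0.006712
K = 0.00150 m/s × 86400 s/d = 129.6 m/d
q = Ki = 129.6 × 0.006712 = 0.8699 m/d
v = Ki/n = 129.6·0.006712/0.28 = 3.107 m/d
L = v × T = 3.107 × 180 = 559.2 m

559 m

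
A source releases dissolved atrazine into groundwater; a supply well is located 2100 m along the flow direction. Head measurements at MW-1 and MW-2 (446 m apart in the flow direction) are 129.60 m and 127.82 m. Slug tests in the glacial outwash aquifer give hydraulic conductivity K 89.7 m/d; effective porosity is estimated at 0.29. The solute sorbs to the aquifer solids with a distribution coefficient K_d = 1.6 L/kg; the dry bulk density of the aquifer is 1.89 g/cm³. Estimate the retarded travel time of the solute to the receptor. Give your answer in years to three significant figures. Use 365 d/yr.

53.3 years

Hydraulic gradient i = (129.60 − 127.82) / 446 = 1.78 / 446 = 0.003991
q = Ki = 89.7 × 0.003991 = 0.3580 m/d
Average linear velocity = 0.3580 / 0.29 = 1.234 m/d
Retardation R = 1 + ρ_b·K_d/n = 1 + 1.89×1.6/0.29 = 11.43
Contaminant velocity v_c = v/R = 1.234/11.43 = 0.1080 m/d
t = L/v_c = 2100/0.1080 = 19440 d
   = 19440/365 = 53.3 yr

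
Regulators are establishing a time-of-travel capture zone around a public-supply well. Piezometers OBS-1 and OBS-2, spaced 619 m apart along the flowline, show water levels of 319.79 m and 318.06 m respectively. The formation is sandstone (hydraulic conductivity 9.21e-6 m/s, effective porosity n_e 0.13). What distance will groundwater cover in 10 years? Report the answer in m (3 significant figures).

62.4 m

Hydraulic gradient i = (319.79 − 318.06) / 619 = 1.73 / 619 = 0.002795
K = 9.21e-6 m/s × 86400 s/d = 0.7957 m/d
Darcy flux q = K·i = 0.7957 × 0.002795 = 0.002224 m/d
v = Ki/n = 0.7957·0.002795/0.13 = 0.01711 m/d
T = 10 yr × 365 = 3650 d
L = v × T = 0.01711 × 3650 = 62.44 m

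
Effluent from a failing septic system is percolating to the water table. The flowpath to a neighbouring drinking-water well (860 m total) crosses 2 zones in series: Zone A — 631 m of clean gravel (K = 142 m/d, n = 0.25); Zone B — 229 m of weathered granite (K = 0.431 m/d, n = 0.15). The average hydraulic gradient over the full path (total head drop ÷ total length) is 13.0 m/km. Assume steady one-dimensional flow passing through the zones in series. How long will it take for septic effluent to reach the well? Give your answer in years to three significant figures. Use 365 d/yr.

25.2 years

Steady 1-D flow in series ⇒ the Darcy flux q is identical in every zone and the zone head losses add (resistances L/K in series).
Σ(L/K) = 631/142 + 229/0.431 = 4.444 + 531.3 = 535.8 d
K_eq = L_total / Σ(L/K) = 860 / 535.8 = 1.605 m/d
q = K_eq · i = 1.605 × 0.013 = 0.02087 m/d (same in every zone)
Zone A: v = q/n = 0.02087/0.25 = 0.08347 m/d → t_A = 631/0.08347 = 7560 d
Zone B: v = q/n = 0.02087/0.15 = 0.1391 m/d → t_B = 229/0.1391 = 1646 d
Total t = 7560 + 1646 = 9206 d
   = 9206 / 365 = 25.2 yr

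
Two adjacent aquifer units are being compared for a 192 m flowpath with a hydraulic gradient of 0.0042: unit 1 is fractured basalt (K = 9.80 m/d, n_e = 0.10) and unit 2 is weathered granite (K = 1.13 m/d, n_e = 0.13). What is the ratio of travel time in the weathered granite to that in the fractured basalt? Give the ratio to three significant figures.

Unit 1 (fractured basalt): v = 9.80×0.0042/0.10 = 0.4116 m/d, t = 192/0.4116 = 466.5 d
Unit 2 (weathered granite): v = 1.13×0.0042/0.13 = 0.03651 m/d, t = 192/0.03651 = 5259 d
t(weathered granite) / t(fractured basalt) = 5259/466.5 = 11.3

11.3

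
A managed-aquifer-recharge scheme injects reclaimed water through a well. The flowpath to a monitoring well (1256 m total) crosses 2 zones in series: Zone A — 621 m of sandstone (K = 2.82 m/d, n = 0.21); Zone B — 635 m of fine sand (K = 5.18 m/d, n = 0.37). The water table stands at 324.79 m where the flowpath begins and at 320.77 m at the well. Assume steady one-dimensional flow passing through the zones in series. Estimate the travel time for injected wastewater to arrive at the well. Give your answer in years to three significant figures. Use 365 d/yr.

Total head drop ΔH = 324.79 − 320.77 = 4.02 m
Steady 1-D flow in series ⇒ the Darcy flux q is identical in every zone and the zone head losses add (resistances L/K in series).
Σ(L/K) = 621/2.82 + 635/5.18 = 220.2 + 122.6 = 342.8 d
q = ΔH / Σ(L/K) = 4.02 / 342.8 = 0.01173 m/d (same in every zone)
Zone A: v = q/n = 0.01173/0.21 = 0.05584 m/d → t_A = 621/0.05584 = 11120 d
Zone B: v = q/n = 0.01173/0.37 = 0.03169 m/d → t_B = 635/0.03169 = 20040 d
Total t = 11120 + 20040 = 31160 d
   = 31160 / 365 = 85.4 yr

85.4 years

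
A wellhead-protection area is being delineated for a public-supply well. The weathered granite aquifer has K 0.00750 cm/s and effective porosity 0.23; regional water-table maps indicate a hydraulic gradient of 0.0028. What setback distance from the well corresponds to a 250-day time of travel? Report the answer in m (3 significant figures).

K = 0.00750 cm/s × 864 = 6.480 m/d
Specific discharge q = 6.480 × 0.0028 = 0.01814 m/d
Seepage velocity v = q / n = 0.01814 / 0.23 = 0.07889 m/d
L = v × T = 0.07889 × 250 = 19.72 m

19.7 m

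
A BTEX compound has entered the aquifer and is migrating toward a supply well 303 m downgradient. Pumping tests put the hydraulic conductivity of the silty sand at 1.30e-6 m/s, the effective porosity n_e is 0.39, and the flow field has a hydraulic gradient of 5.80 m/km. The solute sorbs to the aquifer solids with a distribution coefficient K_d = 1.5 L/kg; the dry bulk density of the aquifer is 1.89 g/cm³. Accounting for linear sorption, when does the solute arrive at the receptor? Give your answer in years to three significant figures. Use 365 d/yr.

4110 years

K = 1.30e-6 m/s × 86400 s/d = 0.1123 m/d
Darcy flux q = K·i = 0.1123 × 0.0058 = 6.515e-4 m/d
v_s = q/n_e = 6.515e-4/0.39 = 0.001670 m/d
Retardation R = 1 + ρ_b·K_d/n = 1 + 1.89×1.5/0.39 = 8.269
Contaminant velocity v_c = v/R = 0.001670/8.269 = 2.020e-4 m/d
t = L/v_c = 303/2.020e-4 = 1.500e6 d
   = 1.500e6/365 = 4110 yr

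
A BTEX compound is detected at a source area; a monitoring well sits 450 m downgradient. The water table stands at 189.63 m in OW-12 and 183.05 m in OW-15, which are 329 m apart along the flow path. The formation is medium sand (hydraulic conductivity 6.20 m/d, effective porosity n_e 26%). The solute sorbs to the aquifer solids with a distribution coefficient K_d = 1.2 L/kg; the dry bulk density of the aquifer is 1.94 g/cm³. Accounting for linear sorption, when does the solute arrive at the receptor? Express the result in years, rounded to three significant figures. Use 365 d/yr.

25.7 years

Hydraulic gradient i = (189.63 − 183.05) / 329 = 6.58 / 329 = 0.02000
q = Ki = 6.20 × 0.02000 = 0.1240 m/d
v_s = q/n_e = 0.1240/0.26 = 0.4769 m/d
Retardation R = 1 + ρ_b·K_d/n = 1 + 1.94×1.2/0.26 = 9.954
Contaminant velocity v_c = v/R = 0.4769/9.954 = 0.04791 m/d
t = L/v_c = 450/0.04791 = 9392 d
   = 9392/365 = 25.7 yr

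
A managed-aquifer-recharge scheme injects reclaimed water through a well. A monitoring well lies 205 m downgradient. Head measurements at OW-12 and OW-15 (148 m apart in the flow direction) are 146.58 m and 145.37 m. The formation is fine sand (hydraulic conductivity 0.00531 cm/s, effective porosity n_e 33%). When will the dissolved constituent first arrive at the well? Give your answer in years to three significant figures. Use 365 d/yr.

4.94 years

Hydraulic gradient i = (146.58 − 145.37) / 148 = 1.21 / 148 = 0.008176
K = 0.00531 cm/s × 864 = 4.588 m/d
Specific discharge q = 4.588 × 0.008176 = 0.03751 m/d
v = Ki/n = 4.588·0.008176/0.33 = 0.1137 m/d
t = L / v = 205 / 0.1137 = 1804 d
   = 1804 / 365 = 4.94 yr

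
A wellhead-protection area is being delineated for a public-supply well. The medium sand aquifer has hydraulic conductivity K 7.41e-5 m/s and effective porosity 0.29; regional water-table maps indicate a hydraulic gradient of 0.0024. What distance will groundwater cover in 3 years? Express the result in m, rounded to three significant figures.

K = 7.41e-5 m/s × 86400 s/d = 6.402 m/d
Darcy flux q = K·i = 6.402 × 0.0024 = 0.01537 m/d
v_s = q/n_e = 0.01537/0.29 = 0.05298 m/d
T = 3 yr × 365 = 1095 d
L = v × T = 0.05298 × 1095 = 58.02 m

58.0 m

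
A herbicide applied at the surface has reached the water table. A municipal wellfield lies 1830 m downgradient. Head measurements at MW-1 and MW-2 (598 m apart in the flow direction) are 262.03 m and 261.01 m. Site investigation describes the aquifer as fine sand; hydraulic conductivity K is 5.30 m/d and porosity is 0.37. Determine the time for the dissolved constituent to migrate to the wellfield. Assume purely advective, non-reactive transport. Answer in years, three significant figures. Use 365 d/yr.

205 years

Hydraulic gradient i = (262.03 − 261.01) / 598 = 1.02 / 598 = 0.001706
Specific discharge q = 5.30 × 0.001706 = 0.009040 m/d
Seepage velocity v = q / n = 0.009040 / 0.37 = 0.02443 m/d
t = L / v = 1830 / 0.02443 = 74900 d
   = 74900 / 365 = 205 yr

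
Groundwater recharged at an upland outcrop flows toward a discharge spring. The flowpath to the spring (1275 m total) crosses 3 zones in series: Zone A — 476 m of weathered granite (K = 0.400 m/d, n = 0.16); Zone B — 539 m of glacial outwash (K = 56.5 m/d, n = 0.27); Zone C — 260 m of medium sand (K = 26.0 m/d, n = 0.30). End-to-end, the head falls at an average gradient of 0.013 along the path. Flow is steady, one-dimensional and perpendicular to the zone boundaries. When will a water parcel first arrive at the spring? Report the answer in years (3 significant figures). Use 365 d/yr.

59.9 years

Steady 1-D flow in series ⇒ the Darcy flux q is identical in every zone and the zone head losses add (resistances L/K in series).
Σ(L/K) = 476/0.400 + 539/56.5 + 260/26.0 = 1190 + 9.540 + 10.00 = 1210 d
K_eq = L_total / Σ(L/K) = 1275 / 1210 = 1.054 m/d
q = K_eq · i = 1.054 × 0.013 = 0.01370 m/d (same in every zone)
Zone A: v = q/n = 0.01370/0.16 = 0.08565 m/d → t_A = 476/0.08565 = 5558 d
Zone B: v = q/n = 0.01370/0.27 = 0.05075 m/d → t_B = 539/0.05075 = 10620 d
Zone C: v = q/n = 0.01370/0.30 = 0.04568 m/d → t_C = 260/0.04568 = 5692 d
Total t = 5558 + 10620 + 5692 = 21870 d
   = 21870 / 365 = 59.9 yr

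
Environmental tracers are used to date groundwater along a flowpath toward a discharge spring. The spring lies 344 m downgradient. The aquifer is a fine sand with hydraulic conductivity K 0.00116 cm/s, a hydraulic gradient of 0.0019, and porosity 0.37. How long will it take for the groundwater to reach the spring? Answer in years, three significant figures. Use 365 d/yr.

K = 0.00116 cm/s × 864 = 1.002 m/d
Darcy flux q = K·i = 1.002 × 0.0019 = 0.001904 m/d
v_s = q/n_e = 0.001904/0.37 = 0.005147 m/d
t = L / v = 344 / 0.005147 = 66840 d
   = 66840 / 365 = 183 yr

183 years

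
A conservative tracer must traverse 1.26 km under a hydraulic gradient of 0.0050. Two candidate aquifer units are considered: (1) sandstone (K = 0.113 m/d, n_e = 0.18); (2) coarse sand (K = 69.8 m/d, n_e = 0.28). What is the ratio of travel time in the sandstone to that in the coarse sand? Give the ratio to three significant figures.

397

Unit 1 (sandstone): v = 0.113×0.0050/0.18 = 0.003139 m/d, t = 1260/0.003139 = 401400 d
Unit 2 (coarse sand): v = 69.8×0.0050/0.28 = 1.246 m/d, t = 1260/1.246 = 1011 d
t(sandstone) / t(coarse sand) = 401400/1011 = 397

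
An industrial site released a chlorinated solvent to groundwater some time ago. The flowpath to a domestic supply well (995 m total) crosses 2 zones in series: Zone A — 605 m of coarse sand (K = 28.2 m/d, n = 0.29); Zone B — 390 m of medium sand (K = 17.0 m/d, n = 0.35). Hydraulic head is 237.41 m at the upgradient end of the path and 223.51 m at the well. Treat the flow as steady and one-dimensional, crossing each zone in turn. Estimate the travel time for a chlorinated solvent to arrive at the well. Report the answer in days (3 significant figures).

Total head drop ΔH = 237.41 − 223.51 = 13.90 m
Steady 1-D flow in series ⇒ the Darcy flux q is identical in every zone and the zone head losses add (resistances L/K in series).
Σ(L/K) = 605/28.2 + 390/17.0 = 21.45 + 22.94 = 44.40 d
q = ΔH / Σ(L/K) = 13.90 / 44.40 = 0.3131 m/d (same in every zone)
Zone A: v = q/n = 0.3131/0.29 = 1.080 m/d → t_A = 605/1.080 = 560.4 d
Zone B: v = q/n = 0.3131/0.35 = 0.8946 m/d → t_B = 390/0.8946 = 436.0 d
Total t = 560.4 + 436.0 = 996.3 d

996 days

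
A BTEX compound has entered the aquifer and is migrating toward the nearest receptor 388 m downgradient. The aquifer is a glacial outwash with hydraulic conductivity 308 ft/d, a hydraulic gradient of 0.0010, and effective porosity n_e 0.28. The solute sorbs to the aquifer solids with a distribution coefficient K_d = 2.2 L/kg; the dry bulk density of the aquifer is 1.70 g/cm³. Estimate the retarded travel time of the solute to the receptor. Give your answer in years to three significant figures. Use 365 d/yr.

K = 308 ft/d × 0.3048 = 93.88 m/d
q = Ki = 93.88 × 0.0010 = 0.09388 m/d
v_s = q/n_e = 0.09388/0.28 = 0.3353 m/d
Retardation R = 1 + ρ_b·K_d/n = 1 + 1.70×2.2/0.28 = 14.36
Contaminant velocity v_c = v/R = 0.3353/14.36 = 0.02335 m/d
t = L/v_c = 388/0.02335 = 16610 d
   = 16610/365 = 45.5 yr

45.5 years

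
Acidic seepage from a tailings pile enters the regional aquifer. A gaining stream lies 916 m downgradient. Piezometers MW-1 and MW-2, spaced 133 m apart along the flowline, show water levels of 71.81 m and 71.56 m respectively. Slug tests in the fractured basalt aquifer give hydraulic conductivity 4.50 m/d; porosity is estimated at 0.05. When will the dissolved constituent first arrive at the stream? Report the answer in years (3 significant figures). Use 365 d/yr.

Hydraulic gradient i = (71.81 − 71.56) / 133 = 0.25 / 133 = 0.001880
q = Ki = 4.50 × 0.001880 = 0.008459 m/d
Average linear velocity = 0.008459 / 0.05 = 0.1692 m/d
t = L / v = 916 / 0.1692 = 5415 d
   = 5415 / 365 = 14.8 yr

14.8 years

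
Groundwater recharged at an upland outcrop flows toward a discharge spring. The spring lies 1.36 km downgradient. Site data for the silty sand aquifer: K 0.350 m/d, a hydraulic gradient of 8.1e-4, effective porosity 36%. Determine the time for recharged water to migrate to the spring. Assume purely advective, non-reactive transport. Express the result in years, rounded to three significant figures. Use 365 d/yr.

Specific discharge q = 0.350 × 8.1e-4 = 2.835e-4 m/d
Seepage velocity v = q / n = 2.835e-4 / 0.36 = 7.875e-4 m/d
L = 1.36 km = 1360 m
t = L / v = 1360 / 7.875e-4 = 1.727e6 d
   = 1.727e6 / 365 = 4730 yr

4730 years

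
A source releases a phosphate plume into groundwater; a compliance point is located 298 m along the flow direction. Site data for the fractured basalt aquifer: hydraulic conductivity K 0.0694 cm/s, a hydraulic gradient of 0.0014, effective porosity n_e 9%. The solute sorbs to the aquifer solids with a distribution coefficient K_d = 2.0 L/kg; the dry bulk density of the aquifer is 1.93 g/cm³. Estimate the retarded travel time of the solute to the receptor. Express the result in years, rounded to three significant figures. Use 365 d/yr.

38.4 years

K = 0.0694 cm/s × 864 = 59.96 m/d
Darcy flux q = K·i = 59.96 × 0.0014 = 0.08395 m/d
Average linear velocity = 0.08395 / 0.09 = 0.9327 m/d
Retardation R = 1 + ρ_b·K_d/n = 1 + 1.93×2.0/0.09 = 43.89
Contaminant velocity v_c = v/R = 0.9327/43.89 = 0.02125 m/d
t = L/v_c = 298/0.02125 = 14020 d
   = 14020/365 = 38.4 yr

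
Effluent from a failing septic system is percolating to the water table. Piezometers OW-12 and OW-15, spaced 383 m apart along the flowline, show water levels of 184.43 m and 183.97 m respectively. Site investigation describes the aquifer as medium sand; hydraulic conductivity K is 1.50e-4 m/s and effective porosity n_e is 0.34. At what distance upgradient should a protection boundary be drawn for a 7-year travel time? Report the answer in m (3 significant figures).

117 m

Hydraulic gradient i = (184.43 − 183.97) / 383 = 0.46 / 383 = 0.001201
K = 1.50e-4 m/s × 86400 s/d = 12.96 m/d
Specific discharge q = 12.96 × 0.001201 = 0.01557 m/d
Seepage velocity v = q / n = 0.01557 / 0.34 = 0.04578 m/d
T = 7 yr × 365 = 2555 d
L = v × T = 0.04578 × 2555 = 117.0 m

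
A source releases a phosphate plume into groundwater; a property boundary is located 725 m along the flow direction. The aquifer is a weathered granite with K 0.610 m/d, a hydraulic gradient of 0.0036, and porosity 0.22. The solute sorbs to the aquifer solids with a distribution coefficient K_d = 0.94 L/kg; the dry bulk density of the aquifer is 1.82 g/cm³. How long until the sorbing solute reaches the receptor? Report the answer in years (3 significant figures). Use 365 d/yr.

1750 years

q = Ki = 0.610 × 0.0036 = 0.002196 m/d
v = Ki/n = 0.610·0.0036/0.22 = 0.009982 m/d
Retardation R = 1 + ρ_b·K_d/n = 1 + 1.82×0.94/0.22 = 8.776
Contaminant velocity v_c = v/R = 0.009982/8.776 = 0.001137 m/d
t = L/v_c = 725/0.001137 = 637400 d
   = 637400/365 = 1750 yr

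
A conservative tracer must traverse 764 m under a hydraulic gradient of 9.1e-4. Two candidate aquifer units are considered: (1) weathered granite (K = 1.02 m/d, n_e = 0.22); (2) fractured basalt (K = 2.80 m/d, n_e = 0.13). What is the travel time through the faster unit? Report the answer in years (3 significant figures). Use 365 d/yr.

Unit 1 (weathered granite): v = 1.02×9.1e-4/0.22 = 0.004219 m/d, t = 764/0.004219 = 181100 d
Unit 2 (fractured basalt): v = 2.80×9.1e-4/0.13 = 0.01960 m/d, t = 764/0.01960 = 38980 d
Faster: 38980 d / 365 = 107 yr

107 years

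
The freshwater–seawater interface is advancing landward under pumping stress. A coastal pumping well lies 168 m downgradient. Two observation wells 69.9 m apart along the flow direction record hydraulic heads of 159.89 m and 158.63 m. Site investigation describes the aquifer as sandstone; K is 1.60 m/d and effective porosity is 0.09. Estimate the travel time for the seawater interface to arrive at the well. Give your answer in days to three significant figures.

524 days

Hydraulic gradient i = (159.89 − 158.63) / 69.9 = 1.26 / 69.9 = 0.01803
Specific discharge q = 1.60 × 0.01803 = 0.02884 m/d
v_s = q/n_e = 0.02884/0.09 = 0.3205 m/d
t = L / v = 168 / 0.3205 = 524.3 d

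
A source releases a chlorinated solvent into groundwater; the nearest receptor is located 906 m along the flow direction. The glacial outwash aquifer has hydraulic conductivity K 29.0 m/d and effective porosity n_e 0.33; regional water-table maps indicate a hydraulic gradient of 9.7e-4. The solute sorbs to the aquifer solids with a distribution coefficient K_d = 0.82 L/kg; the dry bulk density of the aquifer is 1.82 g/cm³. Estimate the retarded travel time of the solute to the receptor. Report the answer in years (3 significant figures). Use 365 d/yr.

161 years

q = Ki = 29.0 × 9.7e-4 = 0.02813 m/d
v_s = q/n_e = 0.02813/0.33 = 0.08524 m/d
Retardation R = 1 + ρ_b·K_d/n = 1 + 1.82×0.82/0.33 = 5.522
Contaminant velocity v_c = v/R = 0.08524/5.522 = 0.01544 m/d
t = L/v_c = 906/0.01544 = 58700 d
   = 58700/365 = 161 yr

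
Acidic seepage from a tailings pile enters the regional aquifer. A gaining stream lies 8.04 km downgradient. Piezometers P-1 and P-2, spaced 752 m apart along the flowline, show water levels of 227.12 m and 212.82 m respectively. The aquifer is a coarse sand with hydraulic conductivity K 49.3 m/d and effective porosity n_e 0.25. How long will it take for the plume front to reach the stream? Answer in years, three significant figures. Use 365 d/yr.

5.87 years

Hydraulic gradient i = (227.12 − 212.82) / 752 = 14.30 / 752 = 0.01902
q = Ki = 49.3 × 0.01902 = 0.9375 m/d
v_s = q/n_e = 0.9375/0.25 = 3.750 m/d
L = 8.04 km = 8040 m
t = L / v = 8040 / 3.750 = 2144 d
   = 2144 / 365 = 5.87 yr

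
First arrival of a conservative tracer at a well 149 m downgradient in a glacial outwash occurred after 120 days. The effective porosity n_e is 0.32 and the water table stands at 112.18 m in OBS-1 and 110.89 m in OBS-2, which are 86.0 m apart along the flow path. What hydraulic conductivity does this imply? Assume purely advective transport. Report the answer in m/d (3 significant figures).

Hydraulic gradient i = (112.18 − 110.89) / 86.0 = 1.29 / 86.0 = 0.01500
v = L / t = 149 / 120 = 1.242 m/d
K = v · n / i = 1.242 × 0.32 / 0.01500 = 26.5 m/d

26.5 m/d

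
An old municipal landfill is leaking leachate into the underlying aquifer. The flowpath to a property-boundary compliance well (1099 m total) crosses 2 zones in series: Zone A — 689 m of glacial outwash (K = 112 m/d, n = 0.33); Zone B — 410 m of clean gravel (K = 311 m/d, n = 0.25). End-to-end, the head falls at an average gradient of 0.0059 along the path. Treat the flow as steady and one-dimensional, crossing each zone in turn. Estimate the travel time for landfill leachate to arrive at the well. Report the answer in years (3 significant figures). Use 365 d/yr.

1.04 years

Continuity: the same q passes through each zone, so ΔH = q·Σ(L_j/K_j) — the zones act as resistances in series.
Σ(L/K) = 689/112 + 410/311 = 6.152 + 1.318 = 7.470 d
K_eq = L_total / Σ(L/K) = 1099 / 7.470 = 147.1 m/d
q = K_eq · i = 147.1 × 0.0059 = 0.8680 m/d (same in every zone)
Zone A: v = q/n = 0.8680/0.33 = 2.630 m/d → t_A = 689/2.630 = 261.9 d
Zone B: v = q/n = 0.8680/0.25 = 3.472 m/d → t_B = 410/3.472 = 118.1 d
Total t = 261.9 + 118.1 = 380.0 d
   = 380.0 / 365 = 1.04 yr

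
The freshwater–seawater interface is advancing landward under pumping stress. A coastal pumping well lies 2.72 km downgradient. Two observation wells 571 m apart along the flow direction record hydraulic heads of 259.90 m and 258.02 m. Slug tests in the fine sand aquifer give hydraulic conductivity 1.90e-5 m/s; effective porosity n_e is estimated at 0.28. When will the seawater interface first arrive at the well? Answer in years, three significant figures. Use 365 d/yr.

386 years

Hydraulic gradient i = (259.90 − 258.02) / 571 = 1.88 / 571 = 0.003292
K = 1.90e-5 m/s × 86400 s/d = 1.642 m/d
Darcy flux q = K·i = 1.642 × 0.003292 = 0.005405 m/d
Seepage velocity v = q / n = 0.005405 / 0.28 = 0.01930 m/d
L = 2.72 km = 2720 m
t = L / v = 2720 / 0.01930 = 140900 d
   = 140900 / 365 = 386 yr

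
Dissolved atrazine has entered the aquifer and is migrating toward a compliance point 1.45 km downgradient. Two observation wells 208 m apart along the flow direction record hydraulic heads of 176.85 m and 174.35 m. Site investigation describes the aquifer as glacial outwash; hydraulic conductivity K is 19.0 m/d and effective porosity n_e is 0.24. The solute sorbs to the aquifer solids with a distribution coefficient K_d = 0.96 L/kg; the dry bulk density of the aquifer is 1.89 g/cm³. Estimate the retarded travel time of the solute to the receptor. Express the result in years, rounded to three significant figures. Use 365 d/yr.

35.7 years

Hydraulic gradient i = (176.85 − 174.35) / 208 = 2.50 / 208 = 0.01202
Specific discharge q = 19.0 × 0.01202 = 0.2284 m/d
Average linear velocity = 0.2284 / 0.24 = 0.9515 m/d
Retardation R = 1 + ρ_b·K_d/n = 1 + 1.89×0.96/0.24 = 8.560
Contaminant velocity v_c = v/R = 0.9515/8.560 = 0.1112 m/d
L = 1.45 km = 1450 m
t = L/v_c = 1450/0.1112 = 13040 d
   = 13040/365 = 35.7 yr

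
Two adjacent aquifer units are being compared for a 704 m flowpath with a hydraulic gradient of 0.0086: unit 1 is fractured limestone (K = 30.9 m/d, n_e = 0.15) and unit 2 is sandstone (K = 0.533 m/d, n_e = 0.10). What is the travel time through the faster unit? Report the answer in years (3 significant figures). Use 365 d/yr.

1.09 years

Unit 1 (fractured limestone): v = 30.9×0.0086/0.15 = 1.772 m/d, t = 704/1.772 = 397.4 d
Unit 2 (sandstone): v = 0.533×0.0086/0.10 = 0.04584 m/d, t = 704/0.04584 = 15360 d
Faster: 397.4 d / 365 = 1.09 yr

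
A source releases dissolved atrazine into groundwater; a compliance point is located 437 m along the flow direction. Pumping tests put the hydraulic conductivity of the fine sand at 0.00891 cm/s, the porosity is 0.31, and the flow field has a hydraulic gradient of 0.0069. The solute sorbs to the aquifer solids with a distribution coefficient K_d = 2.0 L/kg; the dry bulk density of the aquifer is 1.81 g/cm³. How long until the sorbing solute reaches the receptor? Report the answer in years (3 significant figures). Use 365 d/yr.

K = 0.00891 cm/s × 864 = 7.698 m/d
Darcy flux q = K·i = 7.698 × 0.0069 = 0.05312 m/d
v = Ki/n = 7.698·0.0069/0.31 = 0.1713 m/d
Retardation R = 1 + ρ_b·K_d/n = 1 + 1.81×2.0/0.31 = 12.68
Contaminant velocity v_c = v/R = 0.1713/12.68 = 0.01352 m/d
t = L/v_c = 437/0.01352 = 32330 d
   = 32330/365 = 88.6 yr

88.6 years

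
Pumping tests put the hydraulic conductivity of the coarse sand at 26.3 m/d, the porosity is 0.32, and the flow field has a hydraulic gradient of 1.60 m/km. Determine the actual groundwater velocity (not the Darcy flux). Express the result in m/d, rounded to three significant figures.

Specific discharge q = 26.3 × 0.0016 = 0.04208 m/d
v_s = q/n_e = 0.04208/0.32 = 0.1315 m/d

0.132 m/d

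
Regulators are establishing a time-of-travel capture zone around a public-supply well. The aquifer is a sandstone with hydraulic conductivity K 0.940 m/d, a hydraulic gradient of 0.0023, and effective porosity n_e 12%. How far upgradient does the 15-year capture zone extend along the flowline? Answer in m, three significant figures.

Darcy flux q = K·i = 0.940 × 0.0023 = 0.002162 m/d
v = Ki/n = 0.940·0.0023/0.12 = 0.01802 m/d
T = 15 yr × 365 = 5475 d
L = v × T = 0.01802 × 5475 = 98.64 m

98.6 m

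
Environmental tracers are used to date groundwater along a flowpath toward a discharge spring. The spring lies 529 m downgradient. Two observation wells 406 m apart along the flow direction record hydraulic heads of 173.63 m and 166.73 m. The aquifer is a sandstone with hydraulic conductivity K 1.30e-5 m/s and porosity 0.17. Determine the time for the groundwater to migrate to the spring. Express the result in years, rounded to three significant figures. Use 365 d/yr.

Hydraulic gradient i = (173.63 − 166.73) / 406 = 6.90 / 406 = 0.01700
K = 1.30e-5 m/s × 86400 s/d = 1.123 m/d
Darcy flux q = K·i = 1.123 × 0.01700 = 0.01909 m/d
Seepage velocity v = q / n = 0.01909 / 0.17 = 0.1123 m/d
t = L / v = 529 / 0.1123 = 4711 d
   = 4711 / 365 = 12.9 yr

12.9 years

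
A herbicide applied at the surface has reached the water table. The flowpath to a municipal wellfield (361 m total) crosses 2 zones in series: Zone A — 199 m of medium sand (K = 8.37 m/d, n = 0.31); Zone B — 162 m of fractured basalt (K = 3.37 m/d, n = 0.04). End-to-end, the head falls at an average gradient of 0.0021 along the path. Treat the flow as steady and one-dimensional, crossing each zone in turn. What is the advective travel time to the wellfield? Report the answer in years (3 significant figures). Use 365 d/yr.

Continuity: the same q passes through each zone, so ΔH = q·Σ(L_j/K_j) — the zones act as resistances in series.
Σ(L/K) = 199/8.37 + 162/3.37 = 23.78 + 48.07 = 71.85 d
K_eq = L_total / Σ(L/K) = 361 / 71.85 = 5.025 m/d
q = K_eq · i = 5.025 × 0.0021 = 0.01055 m/d (same in every zone)
Zone A: v = q/n = 0.01055/0.31 = 0.03404 m/d → t_A = 199/0.03404 = 5846 d
Zone B: v = q/n = 0.01055/0.04 = 0.2638 m/d → t_B = 162/0.2638 = 614.1 d
Total t = 5846 + 614.1 = 6461 d
   = 6461 / 365 = 17.7 yr

17.7 years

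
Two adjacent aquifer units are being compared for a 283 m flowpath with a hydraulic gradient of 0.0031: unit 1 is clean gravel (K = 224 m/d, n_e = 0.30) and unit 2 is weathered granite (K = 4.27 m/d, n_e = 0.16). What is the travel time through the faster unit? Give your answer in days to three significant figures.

Unit 1 (clean gravel): v = 224×0.0031/0.30 = 2.315 m/d, t = 283/2.315 = 122.3 d
Unit 2 (weathered granite): v = 4.27×0.0031/0.16 = 0.08273 m/d, t = 283/0.08273 = 3421 d
Faster unit: t = 122 d

122 days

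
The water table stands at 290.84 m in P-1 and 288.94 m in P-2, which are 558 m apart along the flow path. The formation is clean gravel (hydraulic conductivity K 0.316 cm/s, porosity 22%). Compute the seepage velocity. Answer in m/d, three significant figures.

Hydraulic gradient i = (290.84 − 288.94) / 558 = 1.90 / 558 = 0.003405
K = 0.316 cm/s × 864 = 273.0 m/d
Darcy flux q = K·i = 273.0 × 0.003405 = 0.9297 m/d
Seepage velocity v = q / n = 0.9297 / 0.22 = 4.226 m/d

4.23 m/d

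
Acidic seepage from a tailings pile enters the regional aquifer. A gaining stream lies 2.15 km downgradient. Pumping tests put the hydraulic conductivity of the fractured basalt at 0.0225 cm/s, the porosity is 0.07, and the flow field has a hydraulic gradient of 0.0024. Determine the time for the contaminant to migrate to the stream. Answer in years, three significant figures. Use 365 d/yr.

K = 0.0225 cm/s × 864 = 19.44 m/d
Darcy flux q = K·i = 19.44 × 0.0024 = 0.04666 m/d
v = Ki/n = 19.44·0.0024/0.07 = 0.6665 m/d
L = 2.15 km = 2150 m
t = L / v = 2150 / 0.6665 = 3226 d
   = 3226 / 365 = 8.84 yr

8.84 years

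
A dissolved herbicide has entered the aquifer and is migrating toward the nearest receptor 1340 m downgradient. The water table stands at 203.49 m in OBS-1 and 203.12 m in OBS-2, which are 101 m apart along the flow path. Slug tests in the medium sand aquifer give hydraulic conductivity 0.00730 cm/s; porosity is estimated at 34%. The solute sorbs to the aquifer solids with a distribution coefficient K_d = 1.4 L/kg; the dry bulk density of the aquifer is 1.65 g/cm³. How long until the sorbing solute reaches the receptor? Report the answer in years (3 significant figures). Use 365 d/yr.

Hydraulic gradient i = (203.49 − 203.12) / 101 = 0.37 / 101 = 0.003663
K = 0.00730 cm/s × 864 = 6.307 m/d
q = Ki = 6.307 × 0.003663 = 0.02311 m/d
Seepage velocity v = q / n = 0.02311 / 0.34 = 0.06796 m/d
Retardation R = 1 + ρ_b·K_d/n = 1 + 1.65×1.4/0.34 = 7.794
Contaminant velocity v_c = v/R = 0.06796/7.794 = 0.008719 m/d
t = L/v_c = 1340/0.008719 = 153700 d
   = 153700/365 = 421 yr

421 years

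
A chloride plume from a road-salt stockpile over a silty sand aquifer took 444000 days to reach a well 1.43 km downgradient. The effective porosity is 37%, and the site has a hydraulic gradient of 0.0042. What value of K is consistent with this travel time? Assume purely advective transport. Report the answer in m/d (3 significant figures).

L = 1.43 km = 1430 m
v = L / t = 1430 / 444000 = 0.003221 m/d
K = v · n / i = 0.003221 × 0.37 / 0.0042 = 0.284 m/d

0.284 m/d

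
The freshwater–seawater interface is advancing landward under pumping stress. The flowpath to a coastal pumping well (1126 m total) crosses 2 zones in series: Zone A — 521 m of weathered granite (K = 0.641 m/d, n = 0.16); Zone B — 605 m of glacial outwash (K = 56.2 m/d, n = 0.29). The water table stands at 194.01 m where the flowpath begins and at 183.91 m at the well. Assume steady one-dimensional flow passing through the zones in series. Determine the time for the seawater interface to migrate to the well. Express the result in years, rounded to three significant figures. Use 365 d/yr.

57.8 years

Total head drop ΔH = 194.01 − 183.91 = 10.10 m
Steady 1-D flow in series ⇒ the Darcy flux q is identical in every zone and the zone head losses add (resistances L/K in series).
Σ(L/K) = 521/0.641 + 605/56.2 = 812.8 + 10.77 = 823.6 d
q = ΔH / Σ(L/K) = 10.10 / 823.6 = 0.01226 m/d (same in every zone)
Zone A: v = q/n = 0.01226/0.16 = 0.07665 m/d → t_A = 521/0.07665 = 6797 d
Zone B: v = q/n = 0.01226/0.29 = 0.04229 m/d → t_B = 605/0.04229 = 14310 d
Total t = 6797 + 14310 = 21100 d
   = 21100 / 365 = 57.8 yr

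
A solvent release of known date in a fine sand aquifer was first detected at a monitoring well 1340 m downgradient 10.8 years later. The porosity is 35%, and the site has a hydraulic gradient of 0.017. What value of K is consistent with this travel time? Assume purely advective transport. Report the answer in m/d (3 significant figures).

7.00 m/d

t = 10.8 years = 3942 d
v = L / t = 1340 / 3942 = 0.3399 m/d
K = v · n / i = 0.3399 × 0.35 / 0.017 = 7.00 m/d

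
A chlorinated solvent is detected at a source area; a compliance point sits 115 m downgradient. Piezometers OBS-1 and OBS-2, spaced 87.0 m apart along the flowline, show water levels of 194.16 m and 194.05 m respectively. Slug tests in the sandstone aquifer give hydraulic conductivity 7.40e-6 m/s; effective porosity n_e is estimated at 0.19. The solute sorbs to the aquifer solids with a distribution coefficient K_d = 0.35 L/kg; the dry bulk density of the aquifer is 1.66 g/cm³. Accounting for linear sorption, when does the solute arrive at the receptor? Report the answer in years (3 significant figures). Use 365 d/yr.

300 years

Hydraulic gradient i = (194.16 − 194.05) / 87.0 = 0.11 / 87.0 = 0.001264
K = 7.40e-6 m/s × 86400 s/d = 0.6394 m/d
q = Ki = 0.6394 × 0.001264 = 8.084e-4 m/d
v_s = q/n_e = 8.084e-4/0.19 = 0.004255 m/d
Retardation R = 1 + ρ_b·K_d/n = 1 + 1.66×0.35/0.19 = 4.058
Contaminant velocity v_c = v/R = 0.004255/4.058 = 0.001048 m/d
t = L/v_c = 115/0.001048 = 109700 d
   = 109700/365 = 300 yr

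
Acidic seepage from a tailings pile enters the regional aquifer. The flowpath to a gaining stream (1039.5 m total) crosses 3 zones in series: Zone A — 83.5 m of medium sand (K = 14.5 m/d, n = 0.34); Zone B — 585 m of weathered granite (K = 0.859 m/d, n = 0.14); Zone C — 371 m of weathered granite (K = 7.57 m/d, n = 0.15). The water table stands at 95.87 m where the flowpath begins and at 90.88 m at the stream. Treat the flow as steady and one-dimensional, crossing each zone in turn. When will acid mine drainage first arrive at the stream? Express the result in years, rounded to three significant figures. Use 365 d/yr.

Total head drop ΔH = 95.87 − 90.88 = 4.99 m
Continuity: the same q passes through each zone, so ΔH = q·Σ(L_j/K_j) — the zones act as resistances in series.
Σ(L/K) = 83.5/14.5 + 585/0.859 + 371/7.57 = 5.759 + 681.0 + 49.01 = 735.8 d
q = ΔH / Σ(L/K) = 4.99 / 735.8 = 0.006782 m/d (same in every zone)
Zone A: v = q/n = 0.006782/0.34 = 0.01995 m/d → t_A = 83.5/0.01995 = 4186 d
Zone B: v = q/n = 0.006782/0.14 = 0.04844 m/d → t_B = 585/0.04844 = 12080 d
Zone C: v = q/n = 0.006782/0.15 = 0.04521 m/d → t_C = 371/0.04521 = 8206 d
Total t = 4186 + 12080 + 8206 = 24470 d
   = 24470 / 365 = 67.0 yr

67.0 years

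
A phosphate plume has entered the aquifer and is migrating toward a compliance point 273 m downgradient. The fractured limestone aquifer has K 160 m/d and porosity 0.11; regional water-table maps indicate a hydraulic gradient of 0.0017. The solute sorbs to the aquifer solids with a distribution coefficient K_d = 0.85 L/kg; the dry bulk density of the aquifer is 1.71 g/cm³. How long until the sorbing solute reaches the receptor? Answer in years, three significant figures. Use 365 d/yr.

Darcy flux q = K·i = 160 × 0.0017 = 0.2720 m/d
Average linear velocity = 0.2720 / 0.11 = 2.473 m/d
Retardation R = 1 + ρ_b·K_d/n = 1 + 1.71×0.85/0.11 = 14.21
Contaminant velocity v_c = v/R = 2.473/14.21 = 0.1740 m/d
t = L/v_c = 273/0.1740 = 1569 d
   = 1569/365 = 4.30 yr

4.30 years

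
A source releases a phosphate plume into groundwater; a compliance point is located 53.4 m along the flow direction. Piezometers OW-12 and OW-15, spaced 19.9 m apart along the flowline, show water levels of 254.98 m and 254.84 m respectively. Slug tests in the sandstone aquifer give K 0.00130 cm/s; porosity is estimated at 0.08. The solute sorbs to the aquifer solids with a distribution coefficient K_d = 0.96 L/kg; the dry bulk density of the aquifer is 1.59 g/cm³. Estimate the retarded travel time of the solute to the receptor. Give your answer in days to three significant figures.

Hydraulic gradient i = (254.98 − 254.84) / 19.9 = 0.14 / 19.9 = 0.007035
K = 0.00130 cm/s × 864 = 1.123 m/d
Specific discharge q = 1.123 × 0.007035 = 0.007902 m/d
v_s = q/n_e = 0.007902/0.08 = 0.09877 m/d
Retardation R = 1 + ρ_b·K_d/n = 1 + 1.59×0.96/0.08 = 20.08
Contaminant velocity v_c = v/R = 0.09877/20.08 = 0.004919 m/d
t = L/v_c = 53.4/0.004919 = 10860 d

10900 days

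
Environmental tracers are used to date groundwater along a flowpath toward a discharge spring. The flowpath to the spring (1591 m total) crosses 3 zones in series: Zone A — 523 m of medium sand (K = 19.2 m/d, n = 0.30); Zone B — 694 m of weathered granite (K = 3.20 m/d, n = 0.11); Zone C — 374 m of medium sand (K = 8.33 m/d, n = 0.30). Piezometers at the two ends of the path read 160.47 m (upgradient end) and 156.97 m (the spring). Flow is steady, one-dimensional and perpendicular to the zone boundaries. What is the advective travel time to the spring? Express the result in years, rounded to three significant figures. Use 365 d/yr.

78.1 years

Total head drop ΔH = 160.47 − 156.97 = 3.50 m
Continuity: the same q passes through each zone, so ΔH = q·Σ(L_j/K_j) — the zones act as resistances in series.
Σ(L/K) = 523/19.2 + 694/3.20 + 374/8.33 = 27.24 + 216.9 + 44.90 = 289.0 d
q = ΔH / Σ(L/K) = 3.50 / 289.0 = 0.01211 m/d (same in every zone)
Zone A: v = q/n = 0.01211/0.30 = 0.04037 m/d → t_A = 523/0.04037 = 12960 d
Zone B: v = q/n = 0.01211/0.11 = 0.1101 m/d → t_B = 694/0.1101 = 6304 d
Zone C: v = q/n = 0.01211/0.30 = 0.04037 m/d → t_C = 374/0.04037 = 9265 d
Total t = 12960 + 6304 + 9265 = 28520 d
   = 28520 / 365 = 78.1 yr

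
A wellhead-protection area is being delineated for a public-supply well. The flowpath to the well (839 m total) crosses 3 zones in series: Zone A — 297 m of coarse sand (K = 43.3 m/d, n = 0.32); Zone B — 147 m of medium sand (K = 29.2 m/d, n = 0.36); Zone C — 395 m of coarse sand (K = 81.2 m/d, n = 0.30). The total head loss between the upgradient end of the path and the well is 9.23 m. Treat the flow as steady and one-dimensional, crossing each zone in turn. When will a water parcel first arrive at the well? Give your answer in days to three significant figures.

484 days

Continuity: the same q passes through each zone, so ΔH = q·Σ(L_j/K_j) — the zones act as resistances in series.
Σ(L/K) = 297/43.3 + 147/29.2 + 395/81.2 = 6.859 + 5.034 + 4.865 = 16.76 d
q = ΔH / Σ(L/K) = 9.23 / 16.76 = 0.5508 m/d (same in every zone)
Zone A: v = q/n = 0.5508/0.32 = 1.721 m/d → t_A = 297/1.721 = 172.6 d
Zone B: v = q/n = 0.5508/0.36 = 1.530 m/d → t_B = 147/1.530 = 96.08 d
Zone C: v = q/n = 0.5508/0.30 = 1.836 m/d → t_C = 395/1.836 = 215.1 d
Total t = 172.6 + 96.08 + 215.1 = 483.8 d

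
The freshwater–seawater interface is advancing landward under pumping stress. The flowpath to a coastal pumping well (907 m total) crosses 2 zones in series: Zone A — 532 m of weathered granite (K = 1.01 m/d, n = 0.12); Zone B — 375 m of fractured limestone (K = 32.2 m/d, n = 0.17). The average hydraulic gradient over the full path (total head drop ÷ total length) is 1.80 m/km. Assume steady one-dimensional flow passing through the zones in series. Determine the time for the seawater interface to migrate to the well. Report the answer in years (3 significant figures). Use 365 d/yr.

Steady 1-D flow in series ⇒ the Darcy flux q is identical in every zone and the zone head losses add (resistances L/K in series).
Σ(L/K) = 532/1.01 + 375/32.2 = 526.7 + 11.65 = 538.4 d
K_eq = L_total / Σ(L/K) = 907 / 538.4 = 1.685 m/d
q = K_eq · i = 1.685 × 0.0018 = 0.003032 m/d (same in every zone)
Zone A: v = q/n = 0.003032/0.12 = 0.02527 m/d → t_A = 532/0.02527 = 21050 d
Zone B: v = q/n = 0.003032/0.17 = 0.01784 m/d → t_B = 375/0.01784 = 21020 d
Total t = 21050 + 21020 = 42080 d
   = 42080 / 365 = 115 yr

115 years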